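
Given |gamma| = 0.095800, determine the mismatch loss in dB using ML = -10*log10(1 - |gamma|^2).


ML = -10 * log10(1 - 0.095800^2) = -10 * log10(0.99082236) = 0.04004 dB

0.04004 dB


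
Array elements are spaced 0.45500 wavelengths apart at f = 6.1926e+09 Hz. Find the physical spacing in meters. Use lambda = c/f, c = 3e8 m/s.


lambda = c / f = 3.0000e+08 / 6.1926e+09 = 0.04844492 m
d = 0.45500 * 0.04844492 = 0.02204 m

0.02204 m


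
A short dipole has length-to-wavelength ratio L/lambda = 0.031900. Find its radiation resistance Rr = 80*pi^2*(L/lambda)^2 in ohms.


Rr = 80 * pi^2 * (0.031900)^2 = 80 * 9.869604 * 1.017610e-03 = 0.8035 ohm

0.8035 ohm


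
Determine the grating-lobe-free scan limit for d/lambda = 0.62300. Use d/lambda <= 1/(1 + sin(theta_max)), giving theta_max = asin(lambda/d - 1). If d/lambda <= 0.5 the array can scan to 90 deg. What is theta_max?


lambda/d - 1 = 1/0.62300 - 1 = 0.6051364
theta_max = asin(0.6051364) = 37.24 deg

37.24 deg


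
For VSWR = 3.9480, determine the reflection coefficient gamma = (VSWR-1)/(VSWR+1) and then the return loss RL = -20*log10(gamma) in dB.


gamma = (3.9480 - 1) / (3.9480 + 1) = 0.5957963
RL = -20 * log10(0.5957963) = 4.498 dB

4.498 dB


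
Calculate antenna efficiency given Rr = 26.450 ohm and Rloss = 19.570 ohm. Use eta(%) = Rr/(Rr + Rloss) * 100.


eta = 26.450 / (26.450 + 19.570) * 100 = 57.48%

57.48%


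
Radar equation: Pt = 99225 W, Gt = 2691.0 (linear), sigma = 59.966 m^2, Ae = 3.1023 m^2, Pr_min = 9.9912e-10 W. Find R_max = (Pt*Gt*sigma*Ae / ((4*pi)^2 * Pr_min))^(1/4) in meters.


R^4 = 99225*2691.0*59.966*3.1023 / ((4*pi)^2 * 9.9912e-10) = 3.148374e+17
R_max = 3.148374e+17^0.25 = 23688 m

23688 m


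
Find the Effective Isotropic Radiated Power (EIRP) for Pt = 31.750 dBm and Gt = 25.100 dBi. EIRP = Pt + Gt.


EIRP = Pt + Gt = 31.750 + 25.100 = 56.85 dBm

56.85 dBm


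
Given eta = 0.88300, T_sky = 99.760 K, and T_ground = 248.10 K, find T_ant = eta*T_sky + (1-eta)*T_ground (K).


T_ant = 0.88300 * 99.760 + (1 - 0.88300) * 248.10 = 117.1 K

117.1 K


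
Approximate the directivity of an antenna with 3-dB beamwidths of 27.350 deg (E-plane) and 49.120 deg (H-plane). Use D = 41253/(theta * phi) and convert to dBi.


D_linear = 41253 / (27.350 * 49.120) = 30.70717
D_dBi = 10 * log10(30.70717) = 14.87 dBi

14.87 dBi


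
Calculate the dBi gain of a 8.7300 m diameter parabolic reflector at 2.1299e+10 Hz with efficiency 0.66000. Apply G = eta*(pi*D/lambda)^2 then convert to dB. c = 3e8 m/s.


lambda = c / f = 3.0000e+08 / 2.1299e+10 = 0.01408517 m
G_linear = 0.66000 * (pi * 8.7300 / 0.01408517)^2 = 2.502350e+06
G_dBi = 10 * log10(2.502350e+06) = 63.98 dBi

63.98 dBi


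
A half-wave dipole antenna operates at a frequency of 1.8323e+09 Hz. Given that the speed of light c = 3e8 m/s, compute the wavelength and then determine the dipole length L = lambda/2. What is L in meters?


lambda = c / f = 3.0000e+08 / 1.8323e+09 = 0.1637286 m
L = lambda / 2 = 0.1637286 / 2 = 0.08186 m

0.08186 m


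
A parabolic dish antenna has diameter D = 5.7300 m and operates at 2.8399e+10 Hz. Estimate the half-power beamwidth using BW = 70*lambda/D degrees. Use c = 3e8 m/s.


lambda = c / f = 3.0000e+08 / 2.8399e+10 = 0.01056375 m
BW = 70 * 0.01056375 / 5.7300 = 0.1291 deg

0.1291 deg


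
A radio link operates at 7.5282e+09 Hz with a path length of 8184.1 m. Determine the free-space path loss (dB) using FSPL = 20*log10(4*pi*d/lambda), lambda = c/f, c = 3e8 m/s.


lambda = c / f = 3.0000e+08 / 7.5282e+09 = 0.03985016 m
FSPL = 20 * log10(4*pi*8184.1/0.03985016) = 128.2 dB

128.2 dB


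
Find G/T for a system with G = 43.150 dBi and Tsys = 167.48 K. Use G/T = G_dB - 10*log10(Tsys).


G/T = 43.150 - 10*log10(167.48) = 43.150 - 22.23963 = 20.91 dB/K

20.91 dB/K


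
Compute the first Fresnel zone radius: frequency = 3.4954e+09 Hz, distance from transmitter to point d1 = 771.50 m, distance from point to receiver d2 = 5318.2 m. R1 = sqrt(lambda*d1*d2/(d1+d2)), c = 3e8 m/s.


lambda = c / f = 3.0000e+08 / 3.4954e+09 = 0.08582709 m
R1 = sqrt(0.08582709 * 771.50 * 5318.2 / (771.50 + 5318.2)) = 7.604 m

7.604 m


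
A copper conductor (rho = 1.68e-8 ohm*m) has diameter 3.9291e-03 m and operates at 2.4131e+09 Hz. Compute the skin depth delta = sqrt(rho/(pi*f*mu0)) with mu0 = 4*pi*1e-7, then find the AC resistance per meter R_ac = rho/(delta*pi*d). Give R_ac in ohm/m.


delta = sqrt(1.68e-8 / (pi * 2.4131e+09 * 4*pi*1e-7)) = 1.327966e-06 m
R_ac = 1.68e-8 / (1.327966e-06 * pi * 3.9291e-03) = 1.025 ohm/m

1.025 ohm/m


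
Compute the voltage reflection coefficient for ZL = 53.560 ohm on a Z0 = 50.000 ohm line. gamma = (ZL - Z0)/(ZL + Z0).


gamma = (53.560 - 50.000) / (53.560 + 50.000) = 0.03438

0.03438


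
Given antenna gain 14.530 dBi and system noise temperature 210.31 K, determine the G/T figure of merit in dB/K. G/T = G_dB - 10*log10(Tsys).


G/T = 14.530 - 10*log10(210.31) = 14.530 - 23.22860 = -8.699 dB/K

-8.699 dB/K


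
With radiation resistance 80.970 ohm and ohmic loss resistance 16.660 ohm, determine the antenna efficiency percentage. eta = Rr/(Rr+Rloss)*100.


eta = 80.970 / (80.970 + 16.660) * 100 = 82.94%

82.94%


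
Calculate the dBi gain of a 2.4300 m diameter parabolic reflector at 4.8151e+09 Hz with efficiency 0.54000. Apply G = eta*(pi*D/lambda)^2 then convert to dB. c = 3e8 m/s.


lambda = c / f = 3.0000e+08 / 4.8151e+09 = 0.06230400 m
G_linear = 0.54000 * (pi * 2.4300 / 0.06230400)^2 = 8107.262
G_dBi = 10 * log10(8107.262) = 39.09 dBi

39.09 dBi


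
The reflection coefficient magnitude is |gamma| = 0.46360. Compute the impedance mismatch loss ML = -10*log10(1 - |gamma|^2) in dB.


ML = -10 * log10(1 - 0.46360^2) = -10 * log10(0.78507504) = 1.051 dB

1.051 dB


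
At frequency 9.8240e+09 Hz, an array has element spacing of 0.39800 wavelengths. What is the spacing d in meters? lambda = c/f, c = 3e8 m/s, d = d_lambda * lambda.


lambda = c / f = 3.0000e+08 / 9.8240e+09 = 0.03053746 m
d = 0.39800 * 0.03053746 = 0.01215 m

0.01215 m


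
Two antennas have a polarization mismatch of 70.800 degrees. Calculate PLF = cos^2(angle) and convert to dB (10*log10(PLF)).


PLF_linear = cos^2(70.800 deg) = 0.1081533
PLF_dB = 10 * log10(0.1081533) = -9.660 dB

-9.660 dB


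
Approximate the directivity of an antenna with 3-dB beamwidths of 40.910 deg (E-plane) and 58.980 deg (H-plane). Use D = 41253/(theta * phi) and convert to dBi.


D_linear = 41253 / (40.910 * 58.980) = 17.09705
D_dBi = 10 * log10(17.09705) = 12.33 dBi

12.33 dBi


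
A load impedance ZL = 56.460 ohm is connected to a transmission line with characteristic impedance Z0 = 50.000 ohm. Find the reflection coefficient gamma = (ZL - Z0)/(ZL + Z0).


gamma = (56.460 - 50.000) / (56.460 + 50.000) = 0.06068

0.06068


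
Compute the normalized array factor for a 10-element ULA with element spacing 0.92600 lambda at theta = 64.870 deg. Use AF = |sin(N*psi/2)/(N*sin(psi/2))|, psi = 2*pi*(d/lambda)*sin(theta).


psi = 2*pi*0.92600*sin(64.870 deg) = 5.267514 rad
AF = |sin(10*5.267514/2) / (10*sin(5.267514/2))| = 0.1920

0.1920


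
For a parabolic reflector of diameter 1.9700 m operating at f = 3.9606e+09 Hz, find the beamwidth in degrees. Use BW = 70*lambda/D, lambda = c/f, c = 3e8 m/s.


lambda = c / f = 3.0000e+08 / 3.9606e+09 = 0.07574610 m
BW = 70 * 0.07574610 / 1.9700 = 2.691 deg

2.691 deg


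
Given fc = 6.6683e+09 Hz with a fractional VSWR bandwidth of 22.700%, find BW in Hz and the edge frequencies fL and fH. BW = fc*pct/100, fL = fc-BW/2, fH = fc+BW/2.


BW = 6.6683e+09 * 22.700/100 = 1.513704e+09 Hz
fL = 6.6683e+09 - 1.513704e+09/2 = 5.911e+09 Hz
fH = 6.6683e+09 + 1.513704e+09/2 = 7.425e+09 Hz

BW=1.514e+09 Hz, fL=5.911e+09 Hz, fH=7.425e+09 Hz


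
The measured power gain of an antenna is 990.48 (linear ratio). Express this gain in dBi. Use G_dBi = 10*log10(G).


G_dBi = 10 * log10(990.48) = 29.96 dBi

29.96 dBi


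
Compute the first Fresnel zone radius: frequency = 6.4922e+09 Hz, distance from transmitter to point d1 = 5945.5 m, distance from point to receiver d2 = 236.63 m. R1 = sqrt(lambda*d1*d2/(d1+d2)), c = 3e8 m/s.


lambda = c / f = 3.0000e+08 / 6.4922e+09 = 0.04620930 m
R1 = sqrt(0.04620930 * 5945.5 * 236.63 / (5945.5 + 236.63)) = 3.243 m

3.243 m


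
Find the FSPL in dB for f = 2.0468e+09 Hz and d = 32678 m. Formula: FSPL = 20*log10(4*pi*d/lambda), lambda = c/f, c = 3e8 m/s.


lambda = c / f = 3.0000e+08 / 2.0468e+09 = 0.1465703 m
FSPL = 20 * log10(4*pi*32678/0.1465703) = 128.9 dB

128.9 dB


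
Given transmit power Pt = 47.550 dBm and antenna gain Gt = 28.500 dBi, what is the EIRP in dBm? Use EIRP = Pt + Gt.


EIRP = Pt + Gt = 47.550 + 28.500 = 76.05 dBm

76.05 dBm


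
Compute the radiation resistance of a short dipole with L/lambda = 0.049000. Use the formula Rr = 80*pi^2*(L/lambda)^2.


Rr = 80 * pi^2 * (0.049000)^2 = 80 * 9.869604 * 2.401000e-03 = 1.896 ohm

1.896 ohm


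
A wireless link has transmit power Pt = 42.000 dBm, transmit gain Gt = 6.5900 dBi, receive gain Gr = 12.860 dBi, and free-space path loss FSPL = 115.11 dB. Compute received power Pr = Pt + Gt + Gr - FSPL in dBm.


Pr = 42.000 + 6.5900 + 12.860 - 115.11 = -53.66 dBm

-53.66 dBm


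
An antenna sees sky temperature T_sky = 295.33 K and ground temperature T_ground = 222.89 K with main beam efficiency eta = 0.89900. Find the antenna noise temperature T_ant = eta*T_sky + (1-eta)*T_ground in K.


T_ant = 0.89900 * 295.33 + (1 - 0.89900) * 222.89 = 288.0 K

288.0 K


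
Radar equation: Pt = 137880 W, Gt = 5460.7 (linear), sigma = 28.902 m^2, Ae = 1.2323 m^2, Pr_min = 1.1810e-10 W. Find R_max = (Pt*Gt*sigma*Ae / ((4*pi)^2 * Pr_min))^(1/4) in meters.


R^4 = 137880*5460.7*28.902*1.2323 / ((4*pi)^2 * 1.1810e-10) = 1.437886e+18
R_max = 1.437886e+18^0.25 = 34628 m

34628 m


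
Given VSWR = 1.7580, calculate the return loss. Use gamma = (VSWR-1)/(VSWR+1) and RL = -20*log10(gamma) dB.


gamma = (1.7580 - 1) / (1.7580 + 1) = 0.2748368
RL = -20 * log10(0.2748368) = 11.22 dB

11.22 dB


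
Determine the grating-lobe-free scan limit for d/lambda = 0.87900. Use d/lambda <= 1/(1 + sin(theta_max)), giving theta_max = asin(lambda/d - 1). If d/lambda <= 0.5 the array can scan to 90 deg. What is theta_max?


lambda/d - 1 = 1/0.87900 - 1 = 0.1376564
theta_max = asin(0.1376564) = 7.912 deg

7.912 deg


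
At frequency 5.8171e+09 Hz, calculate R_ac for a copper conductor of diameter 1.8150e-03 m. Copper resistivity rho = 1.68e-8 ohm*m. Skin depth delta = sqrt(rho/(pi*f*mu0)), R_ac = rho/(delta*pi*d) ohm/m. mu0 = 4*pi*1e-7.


delta = sqrt(1.68e-8 / (pi * 5.8171e+09 * 4*pi*1e-7)) = 8.553060e-07 m
R_ac = 1.68e-8 / (8.553060e-07 * pi * 1.8150e-03) = 3.445 ohm/m

3.445 ohm/m


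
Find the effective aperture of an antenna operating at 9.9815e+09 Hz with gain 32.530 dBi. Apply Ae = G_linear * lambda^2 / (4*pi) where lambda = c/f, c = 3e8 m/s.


lambda = c / f = 3.0000e+08 / 9.9815e+09 = 0.03005560 m
G_linear = 10^(32.530/10) = 1790.606
Ae = G_linear * lambda^2 / (4*pi) = 1790.606 * 0.03005560^2 / (4*pi) = 0.1287 m^2

0.1287 m^2


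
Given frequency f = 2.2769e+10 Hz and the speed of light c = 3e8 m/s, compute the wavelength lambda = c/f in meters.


lambda = c / f = 3.0000e+08 / 2.2769e+10 = 0.01318 m

0.01318 m


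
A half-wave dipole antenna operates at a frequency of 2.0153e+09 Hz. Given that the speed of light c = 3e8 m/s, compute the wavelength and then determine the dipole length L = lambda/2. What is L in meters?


lambda = c / f = 3.0000e+08 / 2.0153e+09 = 0.1488612 m
L = lambda / 2 = 0.1488612 / 2 = 0.07443 m

0.07443 m


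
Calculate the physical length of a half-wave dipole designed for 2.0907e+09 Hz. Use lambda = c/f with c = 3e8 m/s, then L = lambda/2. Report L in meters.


lambda = c / f = 3.0000e+08 / 2.0907e+09 = 0.1434926 m
L = lambda / 2 = 0.1434926 / 2 = 0.07175 m

0.07175 m


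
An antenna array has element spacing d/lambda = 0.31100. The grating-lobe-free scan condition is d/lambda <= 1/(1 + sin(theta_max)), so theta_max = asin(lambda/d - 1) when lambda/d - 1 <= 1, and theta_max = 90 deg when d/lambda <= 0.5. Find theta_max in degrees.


lambda/d - 1 = 1/0.31100 - 1 = 2.215434 >= 1
d/lambda <= 0.5, so the array can scan to endfire without grating lobes: theta_max = 90 deg

90 deg


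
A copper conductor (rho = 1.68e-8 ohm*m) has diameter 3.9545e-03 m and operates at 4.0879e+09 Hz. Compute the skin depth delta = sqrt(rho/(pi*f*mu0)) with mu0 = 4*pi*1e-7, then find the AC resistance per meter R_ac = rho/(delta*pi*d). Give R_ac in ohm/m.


delta = sqrt(1.68e-8 / (pi * 4.0879e+09 * 4*pi*1e-7)) = 1.020292e-06 m
R_ac = 1.68e-8 / (1.020292e-06 * pi * 3.9545e-03) = 1.325 ohm/m

1.325 ohm/m


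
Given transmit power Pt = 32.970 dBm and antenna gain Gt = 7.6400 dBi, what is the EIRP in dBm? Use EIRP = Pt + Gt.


EIRP = Pt + Gt = 32.970 + 7.6400 = 40.61 dBm

40.61 dBm


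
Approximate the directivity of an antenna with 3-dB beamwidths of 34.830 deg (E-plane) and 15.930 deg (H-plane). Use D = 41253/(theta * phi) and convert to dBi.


D_linear = 41253 / (34.830 * 15.930) = 74.35091
D_dBi = 10 * log10(74.35091) = 18.71 dBi

18.71 dBi


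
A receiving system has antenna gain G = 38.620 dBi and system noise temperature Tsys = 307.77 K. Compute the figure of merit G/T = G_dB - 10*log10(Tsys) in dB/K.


G/T = 38.620 - 10*log10(307.77) = 38.620 - 24.88226 = 13.74 dB/K

13.74 dB/K


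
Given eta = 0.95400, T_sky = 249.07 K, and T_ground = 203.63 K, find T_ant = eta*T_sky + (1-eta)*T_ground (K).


T_ant = 0.95400 * 249.07 + (1 - 0.95400) * 203.63 = 247.0 K

247.0 K


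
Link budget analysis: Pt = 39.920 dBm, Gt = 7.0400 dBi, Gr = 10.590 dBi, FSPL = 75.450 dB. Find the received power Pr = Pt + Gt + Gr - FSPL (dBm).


Pr = 39.920 + 7.0400 + 10.590 - 75.450 = -17.90 dBm

-17.90 dBm


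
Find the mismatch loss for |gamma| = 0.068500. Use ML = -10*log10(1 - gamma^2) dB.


ML = -10 * log10(1 - 0.068500^2) = -10 * log10(0.99530775) = 0.02043 dB

0.02043 dB


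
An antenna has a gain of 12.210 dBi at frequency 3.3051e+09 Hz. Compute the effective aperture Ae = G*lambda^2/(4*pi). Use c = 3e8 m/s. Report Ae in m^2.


lambda = c / f = 3.0000e+08 / 3.3051e+09 = 0.09076881 m
G_linear = 10^(12.210/10) = 16.63413
Ae = G_linear * lambda^2 / (4*pi) = 16.63413 * 0.09076881^2 / (4*pi) = 0.01091 m^2

0.01091 m^2


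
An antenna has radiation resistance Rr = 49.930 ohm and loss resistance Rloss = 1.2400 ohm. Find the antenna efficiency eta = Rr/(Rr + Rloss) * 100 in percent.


eta = 49.930 / (49.930 + 1.2400) * 100 = 97.58%

97.58%


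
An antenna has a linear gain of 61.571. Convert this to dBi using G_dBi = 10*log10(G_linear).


G_dBi = 10 * log10(61.571) = 17.89 dBi

17.89 dBi


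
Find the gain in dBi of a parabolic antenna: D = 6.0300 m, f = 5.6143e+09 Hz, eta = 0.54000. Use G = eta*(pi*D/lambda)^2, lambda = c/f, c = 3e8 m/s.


lambda = c / f = 3.0000e+08 / 5.6143e+09 = 0.05343498 m
G_linear = 0.54000 * (pi * 6.0300 / 0.05343498)^2 = 67869.84
G_dBi = 10 * log10(67869.84) = 48.32 dBi

48.32 dBi


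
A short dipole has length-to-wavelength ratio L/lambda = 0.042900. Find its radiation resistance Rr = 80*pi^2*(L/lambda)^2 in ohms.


Rr = 80 * pi^2 * (0.042900)^2 = 80 * 9.869604 * 1.840410e-03 = 1.453 ohm

1.453 ohm


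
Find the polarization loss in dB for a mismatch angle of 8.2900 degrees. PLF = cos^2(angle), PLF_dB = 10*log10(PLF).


PLF_linear = cos^2(8.2900 deg) = 0.9792111
PLF_dB = 10 * log10(0.9792111) = -0.09124 dB

-0.09124 dB


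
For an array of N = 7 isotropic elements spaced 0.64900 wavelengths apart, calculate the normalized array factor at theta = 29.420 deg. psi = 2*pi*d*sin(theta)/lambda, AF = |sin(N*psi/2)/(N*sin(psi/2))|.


psi = 2*pi*0.64900*sin(29.420 deg) = 2.003041 rad
AF = |sin(7*2.003041/2) / (7*sin(2.003041/2))| = 0.1128

0.1128


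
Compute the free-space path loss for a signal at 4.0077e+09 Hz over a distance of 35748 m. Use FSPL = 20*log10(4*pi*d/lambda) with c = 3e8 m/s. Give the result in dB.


lambda = c / f = 3.0000e+08 / 4.0077e+09 = 0.07485590 m
FSPL = 20 * log10(4*pi*35748/0.07485590) = 135.6 dB

135.6 dB


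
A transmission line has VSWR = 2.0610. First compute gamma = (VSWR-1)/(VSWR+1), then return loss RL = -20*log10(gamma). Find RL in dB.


gamma = (2.0610 - 1) / (2.0610 + 1) = 0.3466188
RL = -20 * log10(0.3466188) = 9.203 dB

9.203 dB


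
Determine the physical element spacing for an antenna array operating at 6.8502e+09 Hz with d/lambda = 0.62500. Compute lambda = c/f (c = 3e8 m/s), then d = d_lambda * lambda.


lambda = c / f = 3.0000e+08 / 6.8502e+09 = 0.04379434 m
d = 0.62500 * 0.04379434 = 0.02737 m

0.02737 m


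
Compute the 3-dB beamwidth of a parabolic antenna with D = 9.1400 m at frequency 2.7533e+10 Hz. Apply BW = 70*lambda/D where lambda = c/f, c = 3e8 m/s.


lambda = c / f = 3.0000e+08 / 2.7533e+10 = 0.01089602 m
BW = 70 * 0.01089602 / 9.1400 = 0.08345 deg

0.08345 deg


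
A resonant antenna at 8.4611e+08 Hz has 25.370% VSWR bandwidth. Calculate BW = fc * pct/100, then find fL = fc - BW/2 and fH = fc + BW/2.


BW = 8.4611e+08 * 25.370/100 = 2.146581e+08 Hz
fL = 8.4611e+08 - 2.146581e+08/2 = 7.388e+08 Hz
fH = 8.4611e+08 + 2.146581e+08/2 = 9.534e+08 Hz

BW=2.147e+08 Hz, fL=7.388e+08 Hz, fH=9.534e+08 Hz


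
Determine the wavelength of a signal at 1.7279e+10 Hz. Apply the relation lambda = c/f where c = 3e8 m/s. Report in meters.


lambda = c / f = 3.0000e+08 / 1.7279e+10 = 0.01736 m

0.01736 m


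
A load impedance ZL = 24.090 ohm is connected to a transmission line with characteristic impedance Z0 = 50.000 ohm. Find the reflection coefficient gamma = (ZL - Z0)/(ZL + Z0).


gamma = (24.090 - 50.000) / (24.090 + 50.000) = -0.3497

-0.3497


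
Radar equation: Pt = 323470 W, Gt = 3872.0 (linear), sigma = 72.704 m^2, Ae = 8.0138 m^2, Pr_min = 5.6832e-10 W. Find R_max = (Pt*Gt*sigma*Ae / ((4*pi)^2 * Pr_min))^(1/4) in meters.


R^4 = 323470*3872.0*72.704*8.0138 / ((4*pi)^2 * 5.6832e-10) = 8.131178e+18
R_max = 8.131178e+18^0.25 = 53400 m

53400 m


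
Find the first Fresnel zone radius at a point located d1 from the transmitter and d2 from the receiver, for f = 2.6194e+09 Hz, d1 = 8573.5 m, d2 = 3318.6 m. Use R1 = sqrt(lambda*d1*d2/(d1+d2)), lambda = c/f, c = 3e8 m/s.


lambda = c / f = 3.0000e+08 / 2.6194e+09 = 0.1145300 m
R1 = sqrt(0.1145300 * 8573.5 * 3318.6 / (8573.5 + 3318.6)) = 16.55 m

16.55 m


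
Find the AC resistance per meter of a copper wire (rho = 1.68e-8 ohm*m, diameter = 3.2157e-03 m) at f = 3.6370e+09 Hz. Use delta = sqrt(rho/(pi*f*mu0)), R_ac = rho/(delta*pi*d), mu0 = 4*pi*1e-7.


delta = sqrt(1.68e-8 / (pi * 3.6370e+09 * 4*pi*1e-7)) = 1.081691e-06 m
R_ac = 1.68e-8 / (1.081691e-06 * pi * 3.2157e-03) = 1.537 ohm/m

1.537 ohm/m


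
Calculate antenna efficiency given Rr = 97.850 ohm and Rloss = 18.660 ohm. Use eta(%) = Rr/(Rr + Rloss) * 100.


eta = 97.850 / (97.850 + 18.660) * 100 = 83.98%

83.98%


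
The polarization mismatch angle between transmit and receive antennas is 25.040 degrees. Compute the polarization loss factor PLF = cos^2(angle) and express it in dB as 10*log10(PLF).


PLF_linear = cos^2(25.040 deg) = 0.8208587
PLF_dB = 10 * log10(0.8208587) = -0.8573 dB

-0.8573 dB


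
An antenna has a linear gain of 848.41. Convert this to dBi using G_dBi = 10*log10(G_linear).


G_dBi = 10 * log10(848.41) = 29.29 dBi

29.29 dBi


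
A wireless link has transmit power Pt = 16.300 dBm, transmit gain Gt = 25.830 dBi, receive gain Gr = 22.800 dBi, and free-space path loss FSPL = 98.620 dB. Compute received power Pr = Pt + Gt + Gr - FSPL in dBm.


Pr = 16.300 + 25.830 + 22.800 - 98.620 = -33.69 dBm

-33.69 dBm


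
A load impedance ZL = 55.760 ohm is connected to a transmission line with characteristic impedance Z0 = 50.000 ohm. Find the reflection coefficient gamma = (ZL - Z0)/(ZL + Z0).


gamma = (55.760 - 50.000) / (55.760 + 50.000) = 0.05446

0.05446


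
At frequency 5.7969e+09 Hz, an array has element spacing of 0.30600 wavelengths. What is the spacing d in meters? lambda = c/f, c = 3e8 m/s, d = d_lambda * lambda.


lambda = c / f = 3.0000e+08 / 5.7969e+09 = 0.05175180 m
d = 0.30600 * 0.05175180 = 0.01584 m

0.01584 m


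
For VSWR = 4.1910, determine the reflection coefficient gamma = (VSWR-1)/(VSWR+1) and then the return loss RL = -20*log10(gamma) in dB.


gamma = (4.1910 - 1) / (4.1910 + 1) = 0.6147178
RL = -20 * log10(0.6147178) = 4.226 dB

4.226 dB


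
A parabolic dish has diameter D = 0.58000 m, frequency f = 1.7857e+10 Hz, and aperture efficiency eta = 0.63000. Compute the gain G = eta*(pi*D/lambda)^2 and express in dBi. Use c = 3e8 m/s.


lambda = c / f = 3.0000e+08 / 1.7857e+10 = 0.01680013 m
G_linear = 0.63000 * (pi * 0.58000 / 0.01680013)^2 = 7410.901
G_dBi = 10 * log10(7410.901) = 38.70 dBi

38.70 dBi


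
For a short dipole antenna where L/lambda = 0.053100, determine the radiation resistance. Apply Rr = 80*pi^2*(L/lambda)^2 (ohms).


Rr = 80 * pi^2 * (0.053100)^2 = 80 * 9.869604 * 2.819610e-03 = 2.226 ohm

2.226 ohm


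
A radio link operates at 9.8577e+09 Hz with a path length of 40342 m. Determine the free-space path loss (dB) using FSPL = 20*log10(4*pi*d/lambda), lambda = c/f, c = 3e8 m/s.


lambda = c / f = 3.0000e+08 / 9.8577e+09 = 0.03043306 m
FSPL = 20 * log10(4*pi*40342/0.03043306) = 144.4 dB

144.4 dB


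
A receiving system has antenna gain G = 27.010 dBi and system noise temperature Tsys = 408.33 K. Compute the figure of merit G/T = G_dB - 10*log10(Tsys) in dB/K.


G/T = 27.010 - 10*log10(408.33) = 27.010 - 26.11011 = 0.8999 dB/K

0.8999 dB/K


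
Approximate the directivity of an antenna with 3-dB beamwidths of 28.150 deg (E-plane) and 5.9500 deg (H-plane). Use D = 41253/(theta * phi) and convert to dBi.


D_linear = 41253 / (28.150 * 5.9500) = 246.2976
D_dBi = 10 * log10(246.2976) = 23.91 dBi

23.91 dBi


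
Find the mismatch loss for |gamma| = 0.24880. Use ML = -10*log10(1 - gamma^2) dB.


ML = -10 * log10(1 - 0.24880^2) = -10 * log10(0.93809856) = 0.2775 dB

0.2775 dB


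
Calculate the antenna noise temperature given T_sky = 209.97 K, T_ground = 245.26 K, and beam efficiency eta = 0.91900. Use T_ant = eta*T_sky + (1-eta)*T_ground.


T_ant = 0.91900 * 209.97 + (1 - 0.91900) * 245.26 = 212.8 K

212.8 K


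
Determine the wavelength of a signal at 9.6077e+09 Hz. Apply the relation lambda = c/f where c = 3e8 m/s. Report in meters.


lambda = c / f = 3.0000e+08 / 9.6077e+09 = 0.03122 m

0.03122 m


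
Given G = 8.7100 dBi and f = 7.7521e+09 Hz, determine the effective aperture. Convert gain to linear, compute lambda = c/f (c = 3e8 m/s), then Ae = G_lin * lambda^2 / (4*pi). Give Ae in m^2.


lambda = c / f = 3.0000e+08 / 7.7521e+09 = 0.03869919 m
G_linear = 10^(8.7100/10) = 7.430191
Ae = G_linear * lambda^2 / (4*pi) = 7.430191 * 0.03869919^2 / (4*pi) = 8.855e-04 m^2

8.855e-04 m^2


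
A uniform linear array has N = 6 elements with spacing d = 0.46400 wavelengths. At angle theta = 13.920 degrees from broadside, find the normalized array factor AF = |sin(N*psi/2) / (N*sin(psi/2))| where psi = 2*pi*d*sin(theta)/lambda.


psi = 2*pi*0.46400*sin(13.920 deg) = 0.7013482 rad
AF = |sin(6*0.7013482/2) / (6*sin(0.7013482/2))| = 0.4178

0.4178


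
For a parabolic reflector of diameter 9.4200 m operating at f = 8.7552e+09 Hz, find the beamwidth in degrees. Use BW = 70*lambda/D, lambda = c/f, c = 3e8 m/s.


lambda = c / f = 3.0000e+08 / 8.7552e+09 = 0.03426535 m
BW = 70 * 0.03426535 / 9.4200 = 0.2546 deg

0.2546 deg


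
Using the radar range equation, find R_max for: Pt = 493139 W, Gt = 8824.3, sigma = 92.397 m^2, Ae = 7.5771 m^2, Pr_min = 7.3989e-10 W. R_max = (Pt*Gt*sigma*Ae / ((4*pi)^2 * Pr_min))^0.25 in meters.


R^4 = 493139*8824.3*92.397*7.5771 / ((4*pi)^2 * 7.3989e-10) = 2.607496e+19
R_max = 2.607496e+19^0.25 = 71459 m

71459 m


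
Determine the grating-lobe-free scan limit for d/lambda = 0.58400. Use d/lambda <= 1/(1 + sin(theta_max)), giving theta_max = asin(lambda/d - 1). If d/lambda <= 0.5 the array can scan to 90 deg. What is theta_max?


lambda/d - 1 = 1/0.58400 - 1 = 0.7123288
theta_max = asin(0.7123288) = 45.42 deg

45.42 deg


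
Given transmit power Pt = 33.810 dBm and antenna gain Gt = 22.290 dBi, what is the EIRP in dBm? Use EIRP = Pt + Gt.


EIRP = Pt + Gt = 33.810 + 22.290 = 56.10 dBm

56.10 dBm


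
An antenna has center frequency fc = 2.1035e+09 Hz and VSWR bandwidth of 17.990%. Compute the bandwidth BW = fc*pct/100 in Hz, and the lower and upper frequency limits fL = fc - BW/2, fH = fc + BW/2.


BW = 2.1035e+09 * 17.990/100 = 3.784196e+08 Hz
fL = 2.1035e+09 - 3.784196e+08/2 = 1.914e+09 Hz
fH = 2.1035e+09 + 3.784196e+08/2 = 2.293e+09 Hz

BW=3.784e+08 Hz, fL=1.914e+09 Hz, fH=2.293e+09 Hz


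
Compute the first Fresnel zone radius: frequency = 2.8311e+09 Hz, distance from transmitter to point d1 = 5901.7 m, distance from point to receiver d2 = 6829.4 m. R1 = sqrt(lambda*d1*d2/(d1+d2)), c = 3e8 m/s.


lambda = c / f = 3.0000e+08 / 2.8311e+09 = 0.1059659 m
R1 = sqrt(0.1059659 * 5901.7 * 6829.4 / (5901.7 + 6829.4)) = 18.32 m

18.32 m


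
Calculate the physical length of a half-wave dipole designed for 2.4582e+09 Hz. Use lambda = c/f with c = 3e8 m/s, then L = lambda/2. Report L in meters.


lambda = c / f = 3.0000e+08 / 2.4582e+09 = 0.1220405 m
L = lambda / 2 = 0.1220405 / 2 = 0.06102 m

0.06102 m


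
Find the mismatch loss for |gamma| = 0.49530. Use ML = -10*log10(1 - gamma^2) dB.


ML = -10 * log10(1 - 0.49530^2) = -10 * log10(0.75467791) = 1.222 dB

1.222 dB


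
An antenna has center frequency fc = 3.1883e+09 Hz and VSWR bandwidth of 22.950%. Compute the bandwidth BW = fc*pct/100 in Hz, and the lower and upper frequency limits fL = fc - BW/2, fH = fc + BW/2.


BW = 3.1883e+09 * 22.950/100 = 7.317148e+08 Hz
fL = 3.1883e+09 - 7.317148e+08/2 = 2.822e+09 Hz
fH = 3.1883e+09 + 7.317148e+08/2 = 3.554e+09 Hz

BW=7.317e+08 Hz, fL=2.822e+09 Hz, fH=3.554e+09 Hz


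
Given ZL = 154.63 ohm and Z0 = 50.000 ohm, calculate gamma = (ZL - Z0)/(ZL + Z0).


gamma = (154.63 - 50.000) / (154.63 + 50.000) = 0.5113

0.5113


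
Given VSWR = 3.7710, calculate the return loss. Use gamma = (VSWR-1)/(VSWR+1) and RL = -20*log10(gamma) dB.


gamma = (3.7710 - 1) / (3.7710 + 1) = 0.5808007
RL = -20 * log10(0.5808007) = 4.719 dB

4.719 dB


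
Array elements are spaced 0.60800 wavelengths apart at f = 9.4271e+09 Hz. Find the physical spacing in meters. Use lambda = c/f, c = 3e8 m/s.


lambda = c / f = 3.0000e+08 / 9.4271e+09 = 0.03182315 m
d = 0.60800 * 0.03182315 = 0.01935 m

0.01935 m


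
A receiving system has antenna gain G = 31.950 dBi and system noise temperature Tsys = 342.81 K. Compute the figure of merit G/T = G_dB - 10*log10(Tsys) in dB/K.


G/T = 31.950 - 10*log10(342.81) = 31.950 - 25.35053 = 6.599 dB/K

6.599 dB/K


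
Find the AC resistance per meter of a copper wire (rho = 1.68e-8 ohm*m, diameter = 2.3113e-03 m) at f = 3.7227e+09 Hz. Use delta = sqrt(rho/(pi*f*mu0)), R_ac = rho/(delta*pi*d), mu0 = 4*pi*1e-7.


delta = sqrt(1.68e-8 / (pi * 3.7227e+09 * 4*pi*1e-7)) = 1.069168e-06 m
R_ac = 1.68e-8 / (1.069168e-06 * pi * 2.3113e-03) = 2.164 ohm/m

2.164 ohm/m


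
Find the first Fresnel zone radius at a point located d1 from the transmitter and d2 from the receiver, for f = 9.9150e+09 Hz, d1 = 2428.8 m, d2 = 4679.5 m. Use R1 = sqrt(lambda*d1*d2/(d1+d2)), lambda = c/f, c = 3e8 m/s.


lambda = c / f = 3.0000e+08 / 9.9150e+09 = 0.03025719 m
R1 = sqrt(0.03025719 * 2428.8 * 4679.5 / (2428.8 + 4679.5)) = 6.955 m

6.955 m


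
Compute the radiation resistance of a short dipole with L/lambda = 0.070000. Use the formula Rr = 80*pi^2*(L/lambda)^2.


Rr = 80 * pi^2 * (0.070000)^2 = 80 * 9.869604 * 4.900000e-03 = 3.869 ohm

3.869 ohm


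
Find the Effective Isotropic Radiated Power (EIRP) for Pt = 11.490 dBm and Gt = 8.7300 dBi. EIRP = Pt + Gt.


EIRP = Pt + Gt = 11.490 + 8.7300 = 20.22 dBm

20.22 dBm


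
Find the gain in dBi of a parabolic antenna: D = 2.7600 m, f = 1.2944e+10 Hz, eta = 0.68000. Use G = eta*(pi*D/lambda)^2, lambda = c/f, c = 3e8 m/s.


lambda = c / f = 3.0000e+08 / 1.2944e+10 = 0.02317676 m
G_linear = 0.68000 * (pi * 2.7600 / 0.02317676)^2 = 95174.67
G_dBi = 10 * log10(95174.67) = 49.79 dBi

49.79 dBi


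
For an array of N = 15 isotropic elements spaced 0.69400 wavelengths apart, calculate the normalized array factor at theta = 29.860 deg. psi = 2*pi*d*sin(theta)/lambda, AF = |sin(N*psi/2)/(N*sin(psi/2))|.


psi = 2*pi*0.69400*sin(29.860 deg) = 2.171031 rad
AF = |sin(15*2.171031/2) / (15*sin(2.171031/2))| = 0.04097

0.04097


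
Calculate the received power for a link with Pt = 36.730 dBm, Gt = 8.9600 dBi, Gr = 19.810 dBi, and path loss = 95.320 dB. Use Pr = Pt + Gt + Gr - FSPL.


Pr = 36.730 + 8.9600 + 19.810 - 95.320 = -29.82 dBm

-29.82 dBm


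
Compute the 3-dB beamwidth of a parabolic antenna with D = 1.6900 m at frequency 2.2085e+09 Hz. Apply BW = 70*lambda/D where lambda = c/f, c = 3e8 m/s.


lambda = c / f = 3.0000e+08 / 2.2085e+09 = 0.1358388 m
BW = 70 * 0.1358388 / 1.6900 = 5.626 deg

5.626 deg


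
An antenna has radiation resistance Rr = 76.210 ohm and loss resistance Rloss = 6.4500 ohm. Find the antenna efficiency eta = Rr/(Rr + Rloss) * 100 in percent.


eta = 76.210 / (76.210 + 6.4500) * 100 = 92.20%

92.20%


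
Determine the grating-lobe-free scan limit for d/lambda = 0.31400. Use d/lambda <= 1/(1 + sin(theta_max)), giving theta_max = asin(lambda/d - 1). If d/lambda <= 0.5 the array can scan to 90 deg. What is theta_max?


lambda/d - 1 = 1/0.31400 - 1 = 2.184713 >= 1
d/lambda <= 0.5, so the array can scan to endfire without grating lobes: theta_max = 90 deg

90 deg


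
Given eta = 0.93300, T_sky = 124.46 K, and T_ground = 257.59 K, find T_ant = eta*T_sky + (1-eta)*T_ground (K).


T_ant = 0.93300 * 124.46 + (1 - 0.93300) * 257.59 = 133.4 K

133.4 K


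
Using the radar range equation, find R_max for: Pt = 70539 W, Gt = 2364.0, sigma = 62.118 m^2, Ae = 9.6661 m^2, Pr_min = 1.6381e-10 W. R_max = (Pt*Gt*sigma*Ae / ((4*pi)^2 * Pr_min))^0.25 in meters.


R^4 = 70539*2364.0*62.118*9.6661 / ((4*pi)^2 * 1.6381e-10) = 3.870663e+18
R_max = 3.870663e+18^0.25 = 44355 m

44355 m


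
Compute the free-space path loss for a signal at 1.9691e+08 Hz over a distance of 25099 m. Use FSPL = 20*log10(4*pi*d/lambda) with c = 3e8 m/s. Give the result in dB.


lambda = c / f = 3.0000e+08 / 1.9691e+08 = 1.523539 m
FSPL = 20 * log10(4*pi*25099/1.523539) = 106.3 dB

106.3 dB


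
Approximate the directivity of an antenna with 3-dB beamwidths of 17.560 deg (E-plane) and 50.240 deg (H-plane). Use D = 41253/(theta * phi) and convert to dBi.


D_linear = 41253 / (17.560 * 50.240) = 46.76074
D_dBi = 10 * log10(46.76074) = 16.70 dBi

16.70 dBi


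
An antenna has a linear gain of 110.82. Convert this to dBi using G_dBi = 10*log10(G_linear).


G_dBi = 10 * log10(110.82) = 20.45 dBi

20.45 dBi


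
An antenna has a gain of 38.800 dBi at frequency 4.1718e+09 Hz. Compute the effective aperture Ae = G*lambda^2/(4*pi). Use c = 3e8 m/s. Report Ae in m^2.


lambda = c / f = 3.0000e+08 / 4.1718e+09 = 0.07191141 m
G_linear = 10^(38.800/10) = 7585.776
Ae = G_linear * lambda^2 / (4*pi) = 7585.776 * 0.07191141^2 / (4*pi) = 3.122 m^2

3.122 m^2


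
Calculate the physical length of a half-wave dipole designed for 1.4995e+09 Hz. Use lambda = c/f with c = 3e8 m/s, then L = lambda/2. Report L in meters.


lambda = c / f = 3.0000e+08 / 1.4995e+09 = 0.2000667 m
L = lambda / 2 = 0.2000667 / 2 = 0.1000 m

0.1000 m


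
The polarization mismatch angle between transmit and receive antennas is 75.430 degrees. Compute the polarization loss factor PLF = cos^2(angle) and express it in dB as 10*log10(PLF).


PLF_linear = cos^2(75.430 deg) = 0.06328376
PLF_dB = 10 * log10(0.06328376) = -11.99 dB

-11.99 dB


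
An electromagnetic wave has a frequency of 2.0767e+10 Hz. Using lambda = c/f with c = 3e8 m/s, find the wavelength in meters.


lambda = c / f = 3.0000e+08 / 2.0767e+10 = 0.01445 m

0.01445 m


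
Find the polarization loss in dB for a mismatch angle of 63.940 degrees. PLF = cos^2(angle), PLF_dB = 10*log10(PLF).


PLF_linear = cos^2(63.940 deg) = 0.1929951
PLF_dB = 10 * log10(0.1929951) = -7.145 dB

-7.145 dB


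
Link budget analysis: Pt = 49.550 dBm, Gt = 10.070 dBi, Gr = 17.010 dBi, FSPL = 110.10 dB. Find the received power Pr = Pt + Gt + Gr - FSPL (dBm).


Pr = 49.550 + 10.070 + 17.010 - 110.10 = -33.47 dBm

-33.47 dBm


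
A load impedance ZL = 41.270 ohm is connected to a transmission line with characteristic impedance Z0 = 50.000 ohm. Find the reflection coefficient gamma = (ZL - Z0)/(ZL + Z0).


gamma = (41.270 - 50.000) / (41.270 + 50.000) = -0.09565

-0.09565


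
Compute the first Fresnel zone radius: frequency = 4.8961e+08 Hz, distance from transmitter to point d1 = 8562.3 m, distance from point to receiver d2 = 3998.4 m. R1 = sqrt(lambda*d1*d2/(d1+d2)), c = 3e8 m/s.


lambda = c / f = 3.0000e+08 / 4.8961e+08 = 0.6127326 m
R1 = sqrt(0.6127326 * 8562.3 * 3998.4 / (8562.3 + 3998.4)) = 40.87 m

40.87 m


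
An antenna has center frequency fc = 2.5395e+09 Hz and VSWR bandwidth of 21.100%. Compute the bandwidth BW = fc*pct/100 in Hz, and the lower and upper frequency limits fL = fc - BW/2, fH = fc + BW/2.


BW = 2.5395e+09 * 21.100/100 = 5.358345e+08 Hz
fL = 2.5395e+09 - 5.358345e+08/2 = 2.272e+09 Hz
fH = 2.5395e+09 + 5.358345e+08/2 = 2.807e+09 Hz

BW=5.358e+08 Hz, fL=2.272e+09 Hz, fH=2.807e+09 Hz


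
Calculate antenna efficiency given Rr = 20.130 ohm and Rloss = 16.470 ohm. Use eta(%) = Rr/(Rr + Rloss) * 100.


eta = 20.130 / (20.130 + 16.470) * 100 = 55.00%

55.00%


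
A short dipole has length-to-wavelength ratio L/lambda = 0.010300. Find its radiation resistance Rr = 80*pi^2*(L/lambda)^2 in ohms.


Rr = 80 * pi^2 * (0.010300)^2 = 80 * 9.869604 * 1.060900e-04 = 0.08377 ohm

0.08377 ohm


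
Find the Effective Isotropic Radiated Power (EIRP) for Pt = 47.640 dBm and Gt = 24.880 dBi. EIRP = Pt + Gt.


EIRP = Pt + Gt = 47.640 + 24.880 = 72.52 dBm

72.52 dBm


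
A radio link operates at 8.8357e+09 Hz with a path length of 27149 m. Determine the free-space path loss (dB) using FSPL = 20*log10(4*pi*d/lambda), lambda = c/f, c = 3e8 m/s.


lambda = c / f = 3.0000e+08 / 8.8357e+09 = 0.03395317 m
FSPL = 20 * log10(4*pi*27149/0.03395317) = 140.0 dB

140.0 dB


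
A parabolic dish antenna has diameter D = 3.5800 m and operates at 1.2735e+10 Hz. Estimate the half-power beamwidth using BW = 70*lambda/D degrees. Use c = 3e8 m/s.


lambda = c / f = 3.0000e+08 / 1.2735e+10 = 0.02355713 m
BW = 70 * 0.02355713 / 3.5800 = 0.4606 deg

0.4606 deg


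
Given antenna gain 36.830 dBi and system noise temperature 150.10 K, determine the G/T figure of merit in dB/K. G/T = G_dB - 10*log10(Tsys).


G/T = 36.830 - 10*log10(150.10) = 36.830 - 21.76381 = 15.07 dB/K

15.07 dB/K


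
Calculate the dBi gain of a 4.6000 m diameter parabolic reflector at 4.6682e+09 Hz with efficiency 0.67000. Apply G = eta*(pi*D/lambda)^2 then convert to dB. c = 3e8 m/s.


lambda = c / f = 3.0000e+08 / 4.6682e+09 = 0.06426460 m
G_linear = 0.67000 * (pi * 4.6000 / 0.06426460)^2 = 33880.25
G_dBi = 10 * log10(33880.25) = 45.30 dBi

45.30 dBi


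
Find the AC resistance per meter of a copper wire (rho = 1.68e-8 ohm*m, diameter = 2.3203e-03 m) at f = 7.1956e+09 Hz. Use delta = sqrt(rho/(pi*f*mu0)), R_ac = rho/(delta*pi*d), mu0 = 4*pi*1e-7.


delta = sqrt(1.68e-8 / (pi * 7.1956e+09 * 4*pi*1e-7)) = 7.690264e-07 m
R_ac = 1.68e-8 / (7.690264e-07 * pi * 2.3203e-03) = 2.997 ohm/m

2.997 ohm/m


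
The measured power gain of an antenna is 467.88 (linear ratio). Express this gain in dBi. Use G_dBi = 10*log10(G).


G_dBi = 10 * log10(467.88) = 26.70 dBi

26.70 dBi


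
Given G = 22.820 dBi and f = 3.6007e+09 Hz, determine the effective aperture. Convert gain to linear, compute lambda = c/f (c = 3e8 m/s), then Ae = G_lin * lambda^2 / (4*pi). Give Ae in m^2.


lambda = c / f = 3.0000e+08 / 3.6007e+09 = 0.08331713 m
G_linear = 10^(22.820/10) = 191.4256
Ae = G_linear * lambda^2 / (4*pi) = 191.4256 * 0.08331713^2 / (4*pi) = 0.1057 m^2

0.1057 m^2


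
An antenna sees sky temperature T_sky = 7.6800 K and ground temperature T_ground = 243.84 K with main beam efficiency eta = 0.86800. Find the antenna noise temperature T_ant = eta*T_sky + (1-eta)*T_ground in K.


T_ant = 0.86800 * 7.6800 + (1 - 0.86800) * 243.84 = 38.85 K

38.85 K


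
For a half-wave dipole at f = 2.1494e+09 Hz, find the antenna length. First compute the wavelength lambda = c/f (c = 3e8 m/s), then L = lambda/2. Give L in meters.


lambda = c / f = 3.0000e+08 / 2.1494e+09 = 0.1395738 m
L = lambda / 2 = 0.1395738 / 2 = 0.06979 m

0.06979 m


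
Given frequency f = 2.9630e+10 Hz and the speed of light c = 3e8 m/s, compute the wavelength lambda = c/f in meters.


lambda = c / f = 3.0000e+08 / 2.9630e+10 = 0.01012 m

0.01012 m


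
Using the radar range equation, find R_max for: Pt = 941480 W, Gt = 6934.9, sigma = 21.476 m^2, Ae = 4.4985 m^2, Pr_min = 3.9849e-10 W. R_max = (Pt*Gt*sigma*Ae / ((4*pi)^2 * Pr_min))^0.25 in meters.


R^4 = 941480*6934.9*21.476*4.4985 / ((4*pi)^2 * 3.9849e-10) = 1.002387e+19
R_max = 1.002387e+19^0.25 = 56268 m

56268 m


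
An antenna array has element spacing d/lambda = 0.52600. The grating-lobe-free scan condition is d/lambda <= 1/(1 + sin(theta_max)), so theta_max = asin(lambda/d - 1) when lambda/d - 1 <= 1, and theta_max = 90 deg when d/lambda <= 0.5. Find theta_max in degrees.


lambda/d - 1 = 1/0.52600 - 1 = 0.9011407
theta_max = asin(0.9011407) = 64.31 deg

64.31 deg


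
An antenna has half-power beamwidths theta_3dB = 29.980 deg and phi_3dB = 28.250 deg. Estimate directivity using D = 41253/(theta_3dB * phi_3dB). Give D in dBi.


D_linear = 41253 / (29.980 * 28.250) = 48.70858
D_dBi = 10 * log10(48.70858) = 16.88 dBi

16.88 dBi


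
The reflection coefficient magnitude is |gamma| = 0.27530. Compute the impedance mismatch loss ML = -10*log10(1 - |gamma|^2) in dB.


ML = -10 * log10(1 - 0.27530^2) = -10 * log10(0.92420991) = 0.3423 dB

0.3423 dB


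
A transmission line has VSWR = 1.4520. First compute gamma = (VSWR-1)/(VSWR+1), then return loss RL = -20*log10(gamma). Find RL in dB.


gamma = (1.4520 - 1) / (1.4520 + 1) = 0.1843393
RL = -20 * log10(0.1843393) = 14.69 dB

14.69 dB


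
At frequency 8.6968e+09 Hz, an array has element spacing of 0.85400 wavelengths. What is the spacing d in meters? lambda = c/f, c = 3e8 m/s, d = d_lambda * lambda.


lambda = c / f = 3.0000e+08 / 8.6968e+09 = 0.03449545 m
d = 0.85400 * 0.03449545 = 0.02946 m

0.02946 m


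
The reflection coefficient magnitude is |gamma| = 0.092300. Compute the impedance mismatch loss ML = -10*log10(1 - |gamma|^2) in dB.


ML = -10 * log10(1 - 0.092300^2) = -10 * log10(0.99148071) = 0.03716 dB

0.03716 dB


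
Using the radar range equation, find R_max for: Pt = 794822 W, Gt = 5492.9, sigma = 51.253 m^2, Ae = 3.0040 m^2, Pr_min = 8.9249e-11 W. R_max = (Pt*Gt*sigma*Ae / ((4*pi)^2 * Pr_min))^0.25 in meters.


R^4 = 794822*5492.9*51.253*3.0040 / ((4*pi)^2 * 8.9249e-11) = 4.769443e+19
R_max = 4.769443e+19^0.25 = 83103 m

83103 m


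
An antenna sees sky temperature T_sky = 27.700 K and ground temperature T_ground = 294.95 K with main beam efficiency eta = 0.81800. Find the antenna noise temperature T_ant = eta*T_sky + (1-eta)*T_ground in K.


T_ant = 0.81800 * 27.700 + (1 - 0.81800) * 294.95 = 76.34 K

76.34 K


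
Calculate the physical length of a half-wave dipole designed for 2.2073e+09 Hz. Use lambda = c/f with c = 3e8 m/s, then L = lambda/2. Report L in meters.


lambda = c / f = 3.0000e+08 / 2.2073e+09 = 0.1359127 m
L = lambda / 2 = 0.1359127 / 2 = 0.06796 m

0.06796 m
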